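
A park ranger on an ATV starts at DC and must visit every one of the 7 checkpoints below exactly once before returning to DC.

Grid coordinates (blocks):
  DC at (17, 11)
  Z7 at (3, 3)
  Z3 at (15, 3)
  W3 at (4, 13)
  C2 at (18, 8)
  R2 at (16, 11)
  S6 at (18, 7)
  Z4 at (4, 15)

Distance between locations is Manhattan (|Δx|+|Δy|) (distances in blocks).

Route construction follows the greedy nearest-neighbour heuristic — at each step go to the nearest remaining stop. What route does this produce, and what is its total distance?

At DC the remaining stops are R2 1, C2 4, S6 5, Z3 10, W3 15, Z4 17, Z7 22; go to R2.
At R2 the remaining stops are C2 5, S6 6, Z3 9, W3 14, Z4 16, Z7 21; go to C2.
At C2 the remaining stops are S6 1, Z3 8, W3 19, Z7 20, Z4 21; go to S6.
At S6 the remaining stops are Z3 7, Z7 19, W3 20, Z4 22; go to Z3.
At Z3 the remaining stops are Z7 12, W3 21, Z4 23; go to Z7.
At Z7 the remaining stops are W3 11, Z4 13; go to W3.
At W3 the remaining stops are Z4 2; go to Z4.
Return Z4→DC: 17.
Total = 1 + 5 + 1 + 7 + 12 + 11 + 2 + 17 = 56.

56 blocks along DC → R2 → C2 → S6 → Z3 → Z7 → W3 → Z4 → DC.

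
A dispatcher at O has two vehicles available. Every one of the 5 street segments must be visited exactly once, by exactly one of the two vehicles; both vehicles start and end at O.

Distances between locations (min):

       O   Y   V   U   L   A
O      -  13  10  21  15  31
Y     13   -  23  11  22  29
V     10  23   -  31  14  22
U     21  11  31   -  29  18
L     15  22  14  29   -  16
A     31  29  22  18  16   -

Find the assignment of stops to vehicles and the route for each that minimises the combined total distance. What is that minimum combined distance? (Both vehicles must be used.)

93 min — the smallest possible combined total.

Try each way of splitting the stops between the two vehicles (each non-empty) and, for each split, find the best tour for each vehicle:
  {Y} + {V, U, L, A}: 26 + 79 = 105
  {V} + {Y, U, L, A}: 20 + 73 = 93
  {Y, V} + {U, L, A}: 46 + 70 = 116
  {U} + {Y, V, L, A}: 42 + 82 = 124
  {Y, U} + {V, L, A}: 45 + 63 = 108
  {V, U} + {Y, L, A}: 62 + 73 = 135
  … (15 splits in total)
Best: vehicle 1 O → V → O = 20; vehicle 2 O → Y → U → A → L → O = 73; combined 93.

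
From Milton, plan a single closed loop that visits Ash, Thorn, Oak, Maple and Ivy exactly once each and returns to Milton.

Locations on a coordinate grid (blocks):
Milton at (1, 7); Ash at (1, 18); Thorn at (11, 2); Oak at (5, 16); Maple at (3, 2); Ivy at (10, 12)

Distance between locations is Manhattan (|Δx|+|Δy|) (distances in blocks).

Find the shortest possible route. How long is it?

There are 60 distinct closed tours to check (reversals are equivalent).
Milton → Ash → Thorn → Oak → Maple → Ivy → Milton: 11+26+20+16+17+14 = 104
Milton → Ash → Thorn → Oak → Ivy → Maple → Milton: 11+26+20+9+17+7 = 90
Milton → Ash → Thorn → Maple → Oak → Ivy → Milton: 11+26+8+16+9+14 = 84
Milton → Ash → Thorn → Maple → Ivy → Oak → Milton: 11+26+8+17+9+13 = 84
Milton → Ash → Thorn → Ivy → Oak → Maple → Milton: 11+26+11+9+16+7 = 80
Milton → Ash → Thorn → Ivy → Maple → Oak → Milton: 11+26+11+17+16+13 = 94
Milton → Ash → Oak → Thorn → Maple → Ivy → Milton: 11+6+20+8+17+14 = 76
Milton → Ash → Oak → Thorn → Ivy → Maple → Milton: 11+6+20+11+17+7 = 72
Milton → Ash → Oak → Maple → Thorn → Ivy → Milton: 11+6+16+8+11+14 = 66
Milton → Ash → Oak → Maple → Ivy → Thorn → Milton: 11+6+16+17+11+15 = 76
Milton → Ash → Oak → Ivy → Thorn → Maple → Milton: 11+6+9+11+8+7 = 52
Milton → Ash → Oak → Ivy → Maple → Thorn → Milton: 11+6+9+17+8+15 = 66
Milton → Ash → Maple → Thorn → Oak → Ivy → Milton: 11+18+8+20+9+14 = 80
Milton → Ash → Maple → Thorn → Ivy → Oak → Milton: 11+18+8+11+9+13 = 70
… (46 more)
The minimum is 52.
One optimal route: Milton → Ash → Oak → Ivy → Thorn → Maple → Milton (or its reverse).

52 blocks — the shortest possible round trip.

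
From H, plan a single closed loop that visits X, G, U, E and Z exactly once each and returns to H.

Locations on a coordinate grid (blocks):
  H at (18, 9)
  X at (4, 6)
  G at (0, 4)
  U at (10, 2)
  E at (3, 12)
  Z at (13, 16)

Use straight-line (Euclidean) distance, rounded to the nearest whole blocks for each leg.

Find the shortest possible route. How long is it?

51 blocks — the shortest possible round trip.

There are 60 distinct closed tours to check (reversals are equivalent).
H→X→G→U→E→Z→H: 14+4+10+12+11+9 = 60
H→X→G→U→Z→E→H: 14+4+10+14+11+15 = 68
H→X→G→E→U→Z→H: 14+4+9+12+14+9 = 62
H→X→G→E→Z→U→H: 14+4+9+11+14+11 = 63
H→X→G→Z→U→E→H: 14+4+18+14+12+15 = 77
H→X→G→Z→E→U→H: 14+4+18+11+12+11 = 70
H→X→U→G→E→Z→H: 14+7+10+9+11+9 = 60
H→X→U→G→Z→E→H: 14+7+10+18+11+15 = 75
H→X→U→E→G→Z→H: 14+7+12+9+18+9 = 69
H→X→U→E→Z→G→H: 14+7+12+11+18+19 = 81
H→X→U→Z→G→E→H: 14+7+14+18+9+15 = 77
H→X→U→Z→E→G→H: 14+7+14+11+9+19 = 74
H→X→E→G→U→Z→H: 14+6+9+10+14+9 = 62
H→X→E→G→Z→U→H: 14+6+9+18+14+11 = 72
… (46 more)
H→U→X→G→E→Z→H: 11+7+4+9+11+9 = 51  ← best
The minimum is 51.
One optimal route: H → U → X → G → E → Z → H (or its reverse).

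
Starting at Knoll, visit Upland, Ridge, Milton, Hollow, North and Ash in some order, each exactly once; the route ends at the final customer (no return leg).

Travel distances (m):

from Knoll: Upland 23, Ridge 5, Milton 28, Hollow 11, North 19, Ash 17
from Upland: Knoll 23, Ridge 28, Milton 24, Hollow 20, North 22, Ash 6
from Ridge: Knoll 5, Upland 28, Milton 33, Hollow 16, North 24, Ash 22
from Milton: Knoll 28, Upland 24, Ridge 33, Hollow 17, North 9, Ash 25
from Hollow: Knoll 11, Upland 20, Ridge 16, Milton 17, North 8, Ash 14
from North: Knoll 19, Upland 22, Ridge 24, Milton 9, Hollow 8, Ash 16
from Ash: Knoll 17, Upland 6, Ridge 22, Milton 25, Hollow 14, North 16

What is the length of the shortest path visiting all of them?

Minimum one-way distance = 68 m.

There are 6! = 720 possible orderings.
Knoll → Upland → Ridge → Milton → Hollow → North → Ash: 23+28+33+17+8+16 = 125
Knoll → Upland → Ridge → Milton → Hollow → Ash → North: 23+28+33+17+14+16 = 131
Knoll → Upland → Ridge → Milton → North → Hollow → Ash: 23+28+33+9+8+14 = 115
Knoll → Upland → Ridge → Milton → North → Ash → Hollow: 23+28+33+9+16+14 = 123
Knoll → Upland → Ridge → Milton → Ash → Hollow → North: 23+28+33+25+14+8 = 131
Knoll → Upland → Ridge → Milton → Ash → North → Hollow: 23+28+33+25+16+8 = 133
Knoll → Upland → Ridge → Hollow → Milton → North → Ash: 23+28+16+17+9+16 = 109
Knoll → Upland → Ridge → Hollow → Milton → Ash → North: 23+28+16+17+25+16 = 125
… (712 more)
Knoll → Ridge → Hollow → North → Milton → Upland → Ash: 5+16+8+9+24+6 = 68  ← best
The minimum is 68.
One shortest path: Knoll → Ridge → Hollow → North → Milton → Upland → Ash.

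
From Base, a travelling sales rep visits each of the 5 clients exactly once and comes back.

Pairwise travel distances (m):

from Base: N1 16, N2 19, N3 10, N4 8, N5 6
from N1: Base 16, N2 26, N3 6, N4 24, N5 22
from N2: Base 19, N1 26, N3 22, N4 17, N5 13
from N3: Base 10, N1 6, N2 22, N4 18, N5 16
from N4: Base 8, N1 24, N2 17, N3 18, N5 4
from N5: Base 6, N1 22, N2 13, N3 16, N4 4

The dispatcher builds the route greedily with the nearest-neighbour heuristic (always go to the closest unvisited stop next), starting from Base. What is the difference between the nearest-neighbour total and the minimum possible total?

From Base: N5=6, N4=8, N3=10, N1=16, N2=19 → choose N5 (6).
From N5: N4=4, N2=13, N3=16, N1=22 → choose N4 (4).
From N4: N2=17, N3=18, N1=24 → choose N2 (17).
From N2: N3=22, N1=26 → choose N3 (22).
From N3: N1=6 → choose N1 (6).
NN route Base → N5 → N4 → N2 → N3 → N1 → Base costs 71.
Optimal: Base → N3 → N1 → N2 → N5 → N4 → Base costs 67 (by enumerating all 60 distinct tours).
Excess = 71 − 67 = 4.

The nearest-neighbour route is 4 m longer than optimal.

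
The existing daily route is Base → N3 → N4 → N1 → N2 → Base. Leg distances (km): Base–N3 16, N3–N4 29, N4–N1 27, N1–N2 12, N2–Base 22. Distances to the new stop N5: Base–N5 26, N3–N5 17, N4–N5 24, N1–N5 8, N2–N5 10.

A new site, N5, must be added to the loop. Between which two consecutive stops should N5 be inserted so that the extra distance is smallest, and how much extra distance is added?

+5 km — insert N5 between N4 and N1.

Insertion cost between consecutive stops i–j is d(i,N5) + d(N5,j) − d(i,j):
  between Base and N3: 26 + 17 − 16 = 27
  between N3 and N4: 17 + 24 − 29 = 12
  between N4 and N1: 24 + 8 − 27 = 5
  between N1 and N2: 8 + 10 − 12 = 6
  between N2 and Base: 10 + 26 − 22 = 14
Cheapest insertion is between N4 and N1, adding 5.
New total = 106 + 5 = 111.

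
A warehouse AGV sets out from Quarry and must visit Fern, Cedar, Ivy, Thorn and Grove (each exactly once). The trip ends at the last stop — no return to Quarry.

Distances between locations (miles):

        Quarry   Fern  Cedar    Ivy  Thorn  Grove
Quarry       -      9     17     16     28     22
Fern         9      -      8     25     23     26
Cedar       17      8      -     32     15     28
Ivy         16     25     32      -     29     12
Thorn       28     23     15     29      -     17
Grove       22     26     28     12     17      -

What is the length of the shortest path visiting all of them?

There are 5! = 120 possible orderings.
Quarry - Fern - Cedar - Ivy - Thorn - Grove: 9+8+32+29+17 = 95
Quarry - Fern - Cedar - Ivy - Grove - Thorn: 9+8+32+12+17 = 78
Quarry - Fern - Cedar - Thorn - Ivy - Grove: 9+8+15+29+12 = 73
Quarry - Fern - Cedar - Thorn - Grove - Ivy: 9+8+15+17+12 = 61
Quarry - Fern - Cedar - Grove - Ivy - Thorn: 9+8+28+12+29 = 86
Quarry - Fern - Cedar - Grove - Thorn - Ivy: 9+8+28+17+29 = 91
Quarry - Fern - Ivy - Cedar - Thorn - Grove: 9+25+32+15+17 = 98
Quarry - Fern - Ivy - Cedar - Grove - Thorn: 9+25+32+28+17 = 111
Quarry - Fern - Ivy - Thorn - Cedar - Grove: 9+25+29+15+28 = 106
Quarry - Fern - Ivy - Thorn - Grove - Cedar: 9+25+29+17+28 = 108
Quarry - Fern - Ivy - Grove - Cedar - Thorn: 9+25+12+28+15 = 89
Quarry - Fern - Ivy - Grove - Thorn - Cedar: 9+25+12+17+15 = 78
Quarry - Fern - Thorn - Cedar - Ivy - Grove: 9+23+15+32+12 = 91
Quarry - Fern - Thorn - Cedar - Grove - Ivy: 9+23+15+28+12 = 87
… (106 more)
The minimum is 61.
One shortest path: Quarry → Fern → Cedar → Thorn → Grove → Ivy.

Shortest open route: 61 miles.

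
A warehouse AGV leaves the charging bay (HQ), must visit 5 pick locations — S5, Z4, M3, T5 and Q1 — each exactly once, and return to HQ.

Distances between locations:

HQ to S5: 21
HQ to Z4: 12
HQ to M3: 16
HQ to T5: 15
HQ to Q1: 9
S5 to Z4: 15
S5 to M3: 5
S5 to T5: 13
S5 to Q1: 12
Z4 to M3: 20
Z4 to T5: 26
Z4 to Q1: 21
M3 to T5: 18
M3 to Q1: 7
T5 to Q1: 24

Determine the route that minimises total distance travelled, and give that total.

Shortest round trip = 72.

With 5 stops there are 5!/2 = 60 distinct round trips (a route and its reverse cost the same).
HQ→S5→Z4→M3→T5→Q1→HQ: 21+15+20+18+24+9 = 107
HQ→S5→Z4→M3→Q1→T5→HQ: 21+15+20+7+24+15 = 102
HQ→S5→Z4→T5→M3→Q1→HQ: 21+15+26+18+7+9 = 96
HQ→S5→Z4→T5→Q1→M3→HQ: 21+15+26+24+7+16 = 109
HQ→S5→Z4→Q1→M3→T5→HQ: 21+15+21+7+18+15 = 97
HQ→S5→Z4→Q1→T5→M3→HQ: 21+15+21+24+18+16 = 115
HQ→S5→M3→Z4→T5→Q1→HQ: 21+5+20+26+24+9 = 105
HQ→S5→M3→Z4→Q1→T5→HQ: 21+5+20+21+24+15 = 106
HQ→S5→M3→T5→Z4→Q1→HQ: 21+5+18+26+21+9 = 100
HQ→S5→M3→T5→Q1→Z4→HQ: 21+5+18+24+21+12 = 101
HQ→S5→M3→Q1→Z4→T5→HQ: 21+5+7+21+26+15 = 95
HQ→S5→M3→Q1→T5→Z4→HQ: 21+5+7+24+26+12 = 95
HQ→S5→T5→Z4→M3→Q1→HQ: 21+13+26+20+7+9 = 96
HQ→S5→T5→Z4→Q1→M3→HQ: 21+13+26+21+7+16 = 104
… (46 more)
HQ→Z4→T5→S5→M3→Q1→HQ: 12+26+13+5+7+9 = 72  ← best
The minimum is 72.
One optimal route: HQ → Z4 → T5 → S5 → M3 → Q1 → HQ (or its reverse).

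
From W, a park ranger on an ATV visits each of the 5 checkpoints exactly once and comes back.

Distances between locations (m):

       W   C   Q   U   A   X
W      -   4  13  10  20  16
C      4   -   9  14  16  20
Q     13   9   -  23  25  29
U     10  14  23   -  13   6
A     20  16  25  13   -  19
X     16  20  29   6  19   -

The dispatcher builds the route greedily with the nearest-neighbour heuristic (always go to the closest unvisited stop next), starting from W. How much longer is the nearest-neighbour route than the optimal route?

Excess over optimum: 8 m.

W: C=4, U=10, Q=13, X=16, A=20 ⇒ C
C: Q=9, U=14, A=16, X=20 ⇒ Q
Q: U=23, A=25, X=29 ⇒ U
U: X=6, A=13 ⇒ X
X: A=19 ⇒ A
NN route W → C → Q → U → X → A → W costs 81.
Optimal: W → C → Q → A → U → X → W costs 73 (by enumerating all 60 distinct tours).
Excess = 81 − 73 = 8.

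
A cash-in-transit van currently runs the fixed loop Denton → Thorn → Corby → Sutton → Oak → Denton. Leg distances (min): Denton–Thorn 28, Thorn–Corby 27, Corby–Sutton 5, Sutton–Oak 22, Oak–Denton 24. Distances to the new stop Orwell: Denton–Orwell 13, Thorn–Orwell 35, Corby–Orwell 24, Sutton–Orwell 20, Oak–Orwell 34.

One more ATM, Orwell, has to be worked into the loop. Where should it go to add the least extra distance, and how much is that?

Insertion cost between consecutive stops i–j is d(i,Orwell) + d(Orwell,j) − d(i,j):
  between Denton and Thorn: 13 + 35 − 28 = 20
  between Thorn and Corby: 35 + 24 − 27 = 32
  between Corby and Sutton: 24 + 20 − 5 = 39
  between Sutton and Oak: 20 + 34 − 22 = 32
  between Oak and Denton: 34 + 13 − 24 = 23
Cheapest insertion is between Denton and Thorn, adding 20.
New total = 106 + 20 = 126.

Adding 20 min by placing Orwell on the Denton–Thorn leg.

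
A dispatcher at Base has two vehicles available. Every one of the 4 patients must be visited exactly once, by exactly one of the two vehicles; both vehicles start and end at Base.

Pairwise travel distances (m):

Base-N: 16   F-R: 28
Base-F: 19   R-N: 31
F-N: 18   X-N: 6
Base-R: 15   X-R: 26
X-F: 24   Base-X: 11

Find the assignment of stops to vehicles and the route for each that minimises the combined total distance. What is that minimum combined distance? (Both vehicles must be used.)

Check every non-empty split of the stops between the two vehicles; for each half take its own optimal tour:
  {X} + {F, R, N}: 22 + 77 = 99
  {F} + {X, R, N}: 38 + 63 = 101
  {X, F} + {R, N}: 54 + 62 = 116
  {R} + {X, F, N}: 30 + 54 = 84
  {X, R} + {F, N}: 52 + 53 = 105
  {F, R} + {X, N}: 62 + 33 = 95
  … (7 splits in total)
Best: vehicle 1 Base → R → Base = 30; vehicle 2 Base → X → N → F → Base = 54; combined 84.

84 m — the smallest possible combined total.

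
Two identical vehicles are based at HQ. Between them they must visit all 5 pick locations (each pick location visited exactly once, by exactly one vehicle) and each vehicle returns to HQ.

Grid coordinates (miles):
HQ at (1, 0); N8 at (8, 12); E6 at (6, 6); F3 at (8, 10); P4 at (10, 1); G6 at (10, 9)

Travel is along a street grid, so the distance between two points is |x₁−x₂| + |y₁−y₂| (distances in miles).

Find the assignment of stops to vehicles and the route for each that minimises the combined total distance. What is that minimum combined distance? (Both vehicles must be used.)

There are 2^4 − 1 = 15 ways to divide the 5 stops into two non-empty groups. For each, the best each vehicle can do is its own shortest tour through its group:
  {N8} + {E6, F3, P4, G6}: 38 + 38 = 76
  {E6} + {N8, F3, P4, G6}: 22 + 42 = 64
  {N8, E6} + {F3, P4, G6}: 38 + 38 = 76
  {F3} + {N8, E6, P4, G6}: 34 + 42 = 76
  {N8, F3} + {E6, P4, G6}: 38 + 36 = 74
  {E6, F3} + {N8, P4, G6}: 34 + 42 = 76
  … (15 splits in total)
  {P4} + {N8, E6, F3, G6}: 20 + 42 = 62  ← best
Best: vehicle 1 HQ → P4 → HQ = 20; vehicle 2 HQ → N8 → F3 → G6 → E6 → HQ = 42; combined 62.

62 miles — the smallest possible combined total.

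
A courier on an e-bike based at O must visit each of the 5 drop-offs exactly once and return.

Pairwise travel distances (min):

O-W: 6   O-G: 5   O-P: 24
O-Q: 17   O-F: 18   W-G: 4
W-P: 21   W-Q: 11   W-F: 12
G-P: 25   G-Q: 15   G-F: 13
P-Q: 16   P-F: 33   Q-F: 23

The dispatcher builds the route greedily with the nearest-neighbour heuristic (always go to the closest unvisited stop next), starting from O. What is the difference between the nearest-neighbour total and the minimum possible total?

From O: G=5, W=6, Q=17, F=18, P=24 → choose G (5).
From G: W=4, F=13, Q=15, P=25 → choose W (4).
From W: Q=11, F=12, P=21 → choose Q (11).
From Q: P=16, F=23 → choose P (16).
From P: F=33 → choose F (33).
NN route O → G → W → Q → P → F → O costs 87.
Optimal: O → G → F → W → Q → P → O costs 81 (by enumerating all 60 distinct tours).
Excess = 87 − 81 = 6.

6 min longer than the optimal tour.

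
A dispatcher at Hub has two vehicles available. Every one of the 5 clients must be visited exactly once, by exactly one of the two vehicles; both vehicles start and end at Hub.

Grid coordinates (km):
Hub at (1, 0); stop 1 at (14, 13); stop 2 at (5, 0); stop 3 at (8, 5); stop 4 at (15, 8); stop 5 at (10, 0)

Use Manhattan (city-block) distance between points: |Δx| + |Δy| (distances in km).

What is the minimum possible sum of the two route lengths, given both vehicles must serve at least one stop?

Minimum combined distance: 62 km.

There are 2^4 − 1 = 15 ways to divide the 5 stops into two non-empty groups. For each, the best each vehicle can do is its own shortest tour through its group:
  {stop 1} + {stop 2, stop 3, stop 4, stop 5}: 52 + 44 = 96
  {stop 2} + {stop 1, stop 3, stop 4, stop 5}: 8 + 54 = 62
  {stop 1, stop 2} + {stop 3, stop 4, stop 5}: 52 + 44 = 96
  {stop 3} + {stop 1, stop 2, stop 4, stop 5}: 24 + 54 = 78
  {stop 1, stop 3} + {stop 2, stop 4, stop 5}: 52 + 44 = 96
  {stop 2, stop 3} + {stop 1, stop 4, stop 5}: 24 + 54 = 78
  … (15 splits in total)
Best: vehicle 1 Hub → stop 2 → Hub = 8; vehicle 2 Hub → stop 3 → stop 1 → stop 4 → stop 5 → Hub = 54; combined 62.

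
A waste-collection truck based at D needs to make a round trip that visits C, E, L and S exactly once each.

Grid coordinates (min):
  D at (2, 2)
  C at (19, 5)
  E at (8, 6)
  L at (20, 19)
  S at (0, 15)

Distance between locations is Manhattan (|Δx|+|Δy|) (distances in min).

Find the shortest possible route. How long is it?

With 4 stops there are 4!/2 = 12 distinct round trips (a route and its reverse cost the same).
D - C - E - L - S - D: 20+12+25+24+15 = 96
D - C - E - S - L - D: 20+12+17+24+35 = 108
D - C - L - E - S - D: 20+15+25+17+15 = 92
D - C - L - S - E - D: 20+15+24+17+10 = 86
D - C - S - E - L - D: 20+29+17+25+35 = 126
D - C - S - L - E - D: 20+29+24+25+10 = 108
D - E - C - L - S - D: 10+12+15+24+15 = 76
D - E - C - S - L - D: 10+12+29+24+35 = 110
D - E - L - C - S - D: 10+25+15+29+15 = 94
D - E - S - C - L - D: 10+17+29+15+35 = 106
D - L - C - E - S - D: 35+15+12+17+15 = 94
D - L - E - C - S - D: 35+25+12+29+15 = 116
The minimum is 76.
One optimal route: D → E → C → L → S → D (or its reverse).

Minimum total distance: 76 min.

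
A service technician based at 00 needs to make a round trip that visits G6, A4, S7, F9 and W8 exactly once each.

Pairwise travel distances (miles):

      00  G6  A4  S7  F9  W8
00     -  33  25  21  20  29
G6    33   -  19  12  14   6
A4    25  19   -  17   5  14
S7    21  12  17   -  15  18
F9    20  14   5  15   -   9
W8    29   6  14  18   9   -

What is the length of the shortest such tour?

There are 60 distinct closed tours to check (reversals are equivalent).
00→G6→A4→S7→F9→W8→00: 33+19+17+15+9+29 = 122
00→G6→A4→S7→W8→F9→00: 33+19+17+18+9+20 = 116
00→G6→A4→F9→S7→W8→00: 33+19+5+15+18+29 = 119
00→G6→A4→F9→W8→S7→00: 33+19+5+9+18+21 = 105
00→G6→A4→W8→S7→F9→00: 33+19+14+18+15+20 = 119
00→G6→A4→W8→F9→S7→00: 33+19+14+9+15+21 = 111
00→G6→S7→A4→F9→W8→00: 33+12+17+5+9+29 = 105
00→G6→S7→A4→W8→F9→00: 33+12+17+14+9+20 = 105
00→G6→S7→F9→A4→W8→00: 33+12+15+5+14+29 = 108
00→G6→S7→F9→W8→A4→00: 33+12+15+9+14+25 = 108
00→G6→S7→W8→A4→F9→00: 33+12+18+14+5+20 = 102
00→G6→S7→W8→F9→A4→00: 33+12+18+9+5+25 = 102
00→G6→F9→A4→S7→W8→00: 33+14+5+17+18+29 = 116
00→G6→F9→A4→W8→S7→00: 33+14+5+14+18+21 = 105
… (46 more)
00→A4→F9→W8→G6→S7→00: 25+5+9+6+12+21 = 78  ← best
The minimum is 78.
One optimal route: 00 → A4 → F9 → W8 → G6 → S7 → 00 (or its reverse).

78 miles — the shortest possible round trip.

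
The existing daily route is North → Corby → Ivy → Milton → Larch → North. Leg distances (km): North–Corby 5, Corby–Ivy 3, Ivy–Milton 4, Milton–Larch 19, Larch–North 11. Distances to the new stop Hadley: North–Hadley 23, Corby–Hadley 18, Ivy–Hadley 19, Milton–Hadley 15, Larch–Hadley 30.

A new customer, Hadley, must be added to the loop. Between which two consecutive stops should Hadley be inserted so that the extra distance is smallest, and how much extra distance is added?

Minimum extra distance: 26 km, inserting Hadley between Milton and Larch.

Insertion cost between consecutive stops i–j is d(i,Hadley) + d(Hadley,j) − d(i,j):
  between North and Corby: 23 + 18 − 5 = 36
  between Corby and Ivy: 18 + 19 − 3 = 34
  between Ivy and Milton: 19 + 15 − 4 = 30
  between Milton and Larch: 15 + 30 − 19 = 26
  between Larch and North: 30 + 23 − 11 = 42
Cheapest insertion is between Milton and Larch, adding 26.
New total = 42 + 26 = 68.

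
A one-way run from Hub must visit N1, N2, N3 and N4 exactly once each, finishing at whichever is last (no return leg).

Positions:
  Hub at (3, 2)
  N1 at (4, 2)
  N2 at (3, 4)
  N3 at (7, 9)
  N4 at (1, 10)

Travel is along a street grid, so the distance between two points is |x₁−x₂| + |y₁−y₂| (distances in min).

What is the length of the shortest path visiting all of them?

19 min — the minimum one-way total.

There are 4! = 24 possible orderings.
Hub→N1→N2→N3→N4: 1+3+9+7 = 20
Hub→N1→N2→N4→N3: 1+3+8+7 = 19
Hub→N1→N3→N2→N4: 1+10+9+8 = 28
Hub→N1→N3→N4→N2: 1+10+7+8 = 26
Hub→N1→N4→N2→N3: 1+11+8+9 = 29
Hub→N1→N4→N3→N2: 1+11+7+9 = 28
Hub→N2→N1→N3→N4: 2+3+10+7 = 22
Hub→N2→N1→N4→N3: 2+3+11+7 = 23
Hub→N2→N3→N1→N4: 2+9+10+11 = 32
Hub→N2→N3→N4→N1: 2+9+7+11 = 29
Hub→N2→N4→N1→N3: 2+8+11+10 = 31
Hub→N2→N4→N3→N1: 2+8+7+10 = 27
Hub→N3→N1→N2→N4: 11+10+3+8 = 32
Hub→N3→N1→N4→N2: 11+10+11+8 = 40
… (10 more)
The minimum is 19.
One shortest path: Hub → N1 → N2 → N4 → N3.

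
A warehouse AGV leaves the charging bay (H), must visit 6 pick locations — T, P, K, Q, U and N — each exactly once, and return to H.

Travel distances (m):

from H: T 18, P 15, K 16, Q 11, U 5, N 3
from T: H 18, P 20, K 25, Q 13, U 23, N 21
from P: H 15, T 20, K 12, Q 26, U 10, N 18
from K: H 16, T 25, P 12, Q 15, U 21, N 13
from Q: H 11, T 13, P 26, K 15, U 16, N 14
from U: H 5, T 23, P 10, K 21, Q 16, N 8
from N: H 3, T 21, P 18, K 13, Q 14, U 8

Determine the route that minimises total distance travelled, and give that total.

79 m — the shortest possible round trip.

H-T-P-K-Q-U-N-H: 18+20+12+15+16+8+3 = 92
H-T-P-K-Q-N-U-H: 18+20+12+15+14+8+5 = 92
H-T-P-K-U-Q-N-H: 18+20+12+21+16+14+3 = 104
H-T-P-K-U-N-Q-H: 18+20+12+21+8+14+11 = 104
H-T-P-K-N-Q-U-H: 18+20+12+13+14+16+5 = 98
H-T-P-K-N-U-Q-H: 18+20+12+13+8+16+11 = 98
H-T-P-Q-K-U-N-H: 18+20+26+15+21+8+3 = 111
H-T-P-Q-K-N-U-H: 18+20+26+15+13+8+5 = 105
… (352 more)
H-T-Q-K-P-U-N-H: 18+13+15+12+10+8+3 = 79  ← best
The minimum is 79.
One optimal route: H → T → Q → K → P → U → N → H (or its reverse).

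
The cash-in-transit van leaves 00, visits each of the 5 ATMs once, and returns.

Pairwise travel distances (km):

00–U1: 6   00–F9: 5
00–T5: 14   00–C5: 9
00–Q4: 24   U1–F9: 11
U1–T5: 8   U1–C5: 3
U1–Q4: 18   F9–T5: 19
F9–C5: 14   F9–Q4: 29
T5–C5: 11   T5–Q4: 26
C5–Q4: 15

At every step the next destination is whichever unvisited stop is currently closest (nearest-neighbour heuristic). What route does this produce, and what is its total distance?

Total distance 80 km via the nearest-neighbour route 00 → F9 → U1 → C5 → T5 → Q4 → 00.

At 00 the remaining stops are F9 5, U1 6, C5 9, T5 14, Q4 24; go to F9.
At F9 the remaining stops are U1 11, C5 14, T5 19, Q4 29; go to U1.
At U1 the remaining stops are C5 3, T5 8, Q4 18; go to C5.
At C5 the remaining stops are T5 11, Q4 15; go to T5.
At T5 the remaining stops are Q4 26; go to Q4.
Return Q4→00: 24.
Total = 5 + 11 + 3 + 11 + 26 + 24 = 80.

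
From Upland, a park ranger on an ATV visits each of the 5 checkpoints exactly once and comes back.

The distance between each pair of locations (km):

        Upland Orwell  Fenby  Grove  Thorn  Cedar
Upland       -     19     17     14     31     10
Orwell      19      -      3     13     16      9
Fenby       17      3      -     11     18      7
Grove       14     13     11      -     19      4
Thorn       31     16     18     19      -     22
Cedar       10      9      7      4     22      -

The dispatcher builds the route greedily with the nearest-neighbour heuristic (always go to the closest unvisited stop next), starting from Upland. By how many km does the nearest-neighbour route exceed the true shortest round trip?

From Upland: Cedar=10, Grove=14, Fenby=17, Orwell=19, Thorn=31 → choose Cedar (10).
From Cedar: Grove=4, Fenby=7, Orwell=9, Thorn=22 → choose Grove (4).
From Grove: Fenby=11, Orwell=13, Thorn=19 → choose Fenby (11).
From Fenby: Orwell=3, Thorn=18 → choose Orwell (3).
From Orwell: Thorn=16 → choose Thorn (16).
NN route Upland → Cedar → Grove → Fenby → Orwell → Thorn → Upland costs 75.
Optimal: Upland → Fenby → Orwell → Thorn → Grove → Cedar → Upland costs 69 (by enumerating all 60 distinct tours).
Excess = 75 − 69 = 6.

Excess over optimum: 6 km.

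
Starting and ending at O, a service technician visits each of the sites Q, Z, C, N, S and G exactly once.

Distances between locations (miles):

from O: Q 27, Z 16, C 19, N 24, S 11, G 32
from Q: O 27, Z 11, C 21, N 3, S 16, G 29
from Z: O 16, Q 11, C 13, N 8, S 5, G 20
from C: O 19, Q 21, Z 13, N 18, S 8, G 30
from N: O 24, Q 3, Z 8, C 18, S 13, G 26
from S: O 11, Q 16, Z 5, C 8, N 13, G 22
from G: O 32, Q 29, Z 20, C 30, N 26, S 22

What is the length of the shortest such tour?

103 miles — the shortest possible round trip.

With 6 stops there are 6!/2 = 360 distinct round trips (a route and its reverse cost the same).
O → Q → Z → C → N → S → G → O: 27+11+13+18+13+22+32 = 136
O → Q → Z → C → N → G → S → O: 27+11+13+18+26+22+11 = 128
O → Q → Z → C → S → N → G → O: 27+11+13+8+13+26+32 = 130
O → Q → Z → C → S → G → N → O: 27+11+13+8+22+26+24 = 131
O → Q → Z → C → G → N → S → O: 27+11+13+30+26+13+11 = 131
O → Q → Z → C → G → S → N → O: 27+11+13+30+22+13+24 = 140
O → Q → Z → N → C → S → G → O: 27+11+8+18+8+22+32 = 126
O → Q → Z → N → C → G → S → O: 27+11+8+18+30+22+11 = 127
… (352 more)
O → S → C → Q → N → Z → G → O: 11+8+21+3+8+20+32 = 103  ← best
The minimum is 103.
One optimal route: O → S → C → Q → N → Z → G → O (or its reverse).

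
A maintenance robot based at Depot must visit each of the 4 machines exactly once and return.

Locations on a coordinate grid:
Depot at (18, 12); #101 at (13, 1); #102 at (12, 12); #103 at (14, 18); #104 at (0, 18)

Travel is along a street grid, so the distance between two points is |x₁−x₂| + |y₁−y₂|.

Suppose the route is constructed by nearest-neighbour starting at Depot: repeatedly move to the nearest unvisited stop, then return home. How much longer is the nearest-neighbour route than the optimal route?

Depot: #102=6, #103=10, #101=16, #104=24 ⇒ #102
#102: #103=8, #101=12, #104=18 ⇒ #103
#103: #104=14, #101=18 ⇒ #104
#104: #101=30 ⇒ #101
NN route Depot → #102 → #103 → #104 → #101 → Depot costs 74.
Optimal: Depot → #101 → #102 → #104 → #103 → Depot costs 70 (by enumerating all 12 distinct tours).
Excess = 74 − 70 = 4.

4 longer than the optimal tour.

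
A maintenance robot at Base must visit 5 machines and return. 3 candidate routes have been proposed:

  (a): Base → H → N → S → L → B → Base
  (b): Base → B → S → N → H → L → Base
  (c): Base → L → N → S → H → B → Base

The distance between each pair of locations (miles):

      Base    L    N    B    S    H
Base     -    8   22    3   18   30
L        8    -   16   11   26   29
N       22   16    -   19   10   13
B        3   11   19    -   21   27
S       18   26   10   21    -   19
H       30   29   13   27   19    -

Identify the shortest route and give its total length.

83 miles — (c) is the shortest.

(a): 30 + 13 + 10 + 26 + 11 + 3 = 93
(b): 3 + 21 + 10 + 13 + 29 + 8 = 84
(c): 8 + 16 + 10 + 19 + 27 + 3 = 83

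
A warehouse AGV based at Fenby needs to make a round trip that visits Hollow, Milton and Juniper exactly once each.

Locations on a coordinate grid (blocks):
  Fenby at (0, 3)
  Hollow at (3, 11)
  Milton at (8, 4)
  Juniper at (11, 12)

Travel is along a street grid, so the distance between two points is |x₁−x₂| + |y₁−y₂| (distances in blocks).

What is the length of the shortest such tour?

With 3 stops there are 3!/2 = 3 distinct round trips (a route and its reverse cost the same).
Fenby → Hollow → Milton → Juniper → Fenby: 11+12+11+20 = 54
Fenby → Hollow → Juniper → Milton → Fenby: 11+9+11+9 = 40
Fenby → Milton → Hollow → Juniper → Fenby: 9+12+9+20 = 50
The minimum is 40.
One optimal route: Fenby → Hollow → Juniper → Milton → Fenby (or its reverse).

Shortest round trip = 40 blocks.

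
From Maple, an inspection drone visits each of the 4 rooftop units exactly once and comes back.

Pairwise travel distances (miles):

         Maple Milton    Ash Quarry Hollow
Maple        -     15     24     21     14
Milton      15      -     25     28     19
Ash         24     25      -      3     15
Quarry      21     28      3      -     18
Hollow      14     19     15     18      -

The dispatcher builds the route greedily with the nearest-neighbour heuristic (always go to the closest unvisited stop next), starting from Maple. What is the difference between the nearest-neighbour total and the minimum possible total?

The nearest-neighbour route is 2 miles longer than optimal.

From Maple: Hollow=14, Milton=15, Quarry=21, Ash=24 → choose Hollow (14).
From Hollow: Ash=15, Quarry=18, Milton=19 → choose Ash (15).
From Ash: Quarry=3, Milton=25 → choose Quarry (3).
From Quarry: Milton=28 → choose Milton (28).
NN route Maple → Hollow → Ash → Quarry → Milton → Maple costs 75.
Optimal: Maple → Milton → Hollow → Ash → Quarry → Maple costs 73 (by enumerating all 12 distinct tours).
Excess = 75 − 73 = 2.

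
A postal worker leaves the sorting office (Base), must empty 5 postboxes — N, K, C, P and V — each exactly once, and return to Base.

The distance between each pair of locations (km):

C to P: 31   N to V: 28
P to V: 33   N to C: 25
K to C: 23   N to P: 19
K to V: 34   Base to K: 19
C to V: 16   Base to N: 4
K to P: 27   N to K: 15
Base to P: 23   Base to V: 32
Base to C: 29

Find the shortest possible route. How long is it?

114 km — the shortest possible round trip.

There are 60 distinct closed tours to check (reversals are equivalent).
Base → N → K → C → P → V → Base: 4+15+23+31+33+32 = 138
Base → N → K → C → V → P → Base: 4+15+23+16+33+23 = 114
Base → N → K → P → C → V → Base: 4+15+27+31+16+32 = 125
Base → N → K → P → V → C → Base: 4+15+27+33+16+29 = 124
Base → N → K → V → C → P → Base: 4+15+34+16+31+23 = 123
Base → N → K → V → P → C → Base: 4+15+34+33+31+29 = 146
Base → N → C → K → P → V → Base: 4+25+23+27+33+32 = 144
Base → N → C → K → V → P → Base: 4+25+23+34+33+23 = 142
Base → N → C → P → K → V → Base: 4+25+31+27+34+32 = 153
Base → N → C → P → V → K → Base: 4+25+31+33+34+19 = 146
Base → N → C → V → K → P → Base: 4+25+16+34+27+23 = 129
Base → N → C → V → P → K → Base: 4+25+16+33+27+19 = 124
Base → N → P → K → C → V → Base: 4+19+27+23+16+32 = 121
Base → N → P → K → V → C → Base: 4+19+27+34+16+29 = 129
… (46 more)
The minimum is 114.
One optimal route: Base → N → K → C → V → P → Base (or its reverse).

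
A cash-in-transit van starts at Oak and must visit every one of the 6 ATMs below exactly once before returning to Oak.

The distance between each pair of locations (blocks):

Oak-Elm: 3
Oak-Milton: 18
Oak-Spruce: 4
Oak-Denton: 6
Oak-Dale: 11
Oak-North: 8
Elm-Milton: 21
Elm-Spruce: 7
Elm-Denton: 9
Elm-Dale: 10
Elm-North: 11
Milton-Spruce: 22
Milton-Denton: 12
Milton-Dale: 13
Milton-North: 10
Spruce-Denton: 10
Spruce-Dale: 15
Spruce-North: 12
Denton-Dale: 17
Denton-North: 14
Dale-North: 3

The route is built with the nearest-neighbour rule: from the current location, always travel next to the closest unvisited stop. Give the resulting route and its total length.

Oak → [Elm:3 / Spruce:4 / Denton:6 / North:8 / Dale:11 / Milton:18] → Elm (3)
Elm → [Spruce:7 / Denton:9 / Dale:10 / North:11 / Milton:21] → Spruce (7)
Spruce → [Denton:10 / North:12 / Dale:15 / Milton:22] → Denton (10)
Denton → [Milton:12 / North:14 / Dale:17] → Milton (12)
Milton → [North:10 / Dale:13] → North (10)
North → [Dale:3] → Dale (3)
Return Dale→Oak: 11.
Total = 3 + 7 + 10 + 12 + 10 + 3 + 11 = 56.

Total distance 56 blocks via the nearest-neighbour route Oak → Elm → Spruce → Denton → Milton → North → Dale → Oak.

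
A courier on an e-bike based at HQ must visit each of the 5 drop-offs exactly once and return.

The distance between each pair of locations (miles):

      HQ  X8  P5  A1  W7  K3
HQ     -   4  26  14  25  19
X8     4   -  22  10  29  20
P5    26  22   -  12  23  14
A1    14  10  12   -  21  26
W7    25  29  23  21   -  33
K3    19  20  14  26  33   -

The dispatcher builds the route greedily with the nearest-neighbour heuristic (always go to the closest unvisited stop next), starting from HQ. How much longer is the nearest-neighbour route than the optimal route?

HQ: X8=4, A1=14, K3=19, W7=25, P5=26 ⇒ X8
X8: A1=10, K3=20, P5=22, W7=29 ⇒ A1
A1: P5=12, W7=21, K3=26 ⇒ P5
P5: K3=14, W7=23 ⇒ K3
K3: W7=33 ⇒ W7
NN route HQ → X8 → A1 → P5 → K3 → W7 → HQ costs 98.
Optimal: HQ → X8 → A1 → W7 → P5 → K3 → HQ costs 91 (by enumerating all 60 distinct tours).
Excess = 98 − 91 = 7.

7 miles longer than the optimal tour.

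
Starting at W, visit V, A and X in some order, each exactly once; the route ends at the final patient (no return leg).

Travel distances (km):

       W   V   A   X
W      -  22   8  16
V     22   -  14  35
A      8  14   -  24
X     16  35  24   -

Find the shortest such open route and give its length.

Minimum one-way distance = 54 km.

There are 3! = 6 possible orderings.
W - V - A - X: 22+14+24 = 60
W - V - X - A: 22+35+24 = 81
W - A - V - X: 8+14+35 = 57
W - A - X - V: 8+24+35 = 67
W - X - V - A: 16+35+14 = 65
W - X - A - V: 16+24+14 = 54
The minimum is 54.
One shortest path: W → X → A → V.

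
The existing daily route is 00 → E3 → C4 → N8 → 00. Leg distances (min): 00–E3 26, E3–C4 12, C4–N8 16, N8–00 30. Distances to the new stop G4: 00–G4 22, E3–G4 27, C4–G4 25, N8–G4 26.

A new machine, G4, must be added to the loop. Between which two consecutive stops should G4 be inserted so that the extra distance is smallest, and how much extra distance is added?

Insertion cost between consecutive stops i–j is d(i,G4) + d(G4,j) − d(i,j):
  between 00 and E3: 22 + 27 − 26 = 23
  between E3 and C4: 27 + 25 − 12 = 40
  between C4 and N8: 25 + 26 − 16 = 35
  between N8 and 00: 26 + 22 − 30 = 18
Cheapest insertion is between N8 and 00, adding 18.
New total = 84 + 18 = 102.

+18 min — insert G4 between N8 and 00.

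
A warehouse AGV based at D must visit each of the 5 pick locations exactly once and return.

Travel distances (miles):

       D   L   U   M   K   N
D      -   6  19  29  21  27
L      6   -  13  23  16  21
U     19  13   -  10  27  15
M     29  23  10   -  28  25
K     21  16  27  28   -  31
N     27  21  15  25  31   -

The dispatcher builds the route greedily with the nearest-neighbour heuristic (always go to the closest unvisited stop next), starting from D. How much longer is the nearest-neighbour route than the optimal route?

5 miles longer than the optimal tour.

From D: L=6, U=19, K=21, N=27, M=29 → choose L (6).
From L: U=13, K=16, N=21, M=23 → choose U (13).
From U: M=10, N=15, K=27 → choose M (10).
From M: N=25, K=28 → choose N (25).
From N: K=31 → choose K (31).
NN route D → L → U → M → N → K → D costs 106.
Optimal: D → L → N → U → M → K → D costs 101 (by enumerating all 60 distinct tours).
Excess = 106 − 101 = 5.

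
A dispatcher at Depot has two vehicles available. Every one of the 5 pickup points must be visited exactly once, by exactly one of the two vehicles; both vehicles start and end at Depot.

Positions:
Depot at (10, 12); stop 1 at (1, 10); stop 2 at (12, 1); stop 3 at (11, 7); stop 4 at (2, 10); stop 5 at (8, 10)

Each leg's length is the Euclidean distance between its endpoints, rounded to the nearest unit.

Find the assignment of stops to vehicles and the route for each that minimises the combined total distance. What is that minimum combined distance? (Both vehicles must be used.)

Try each way of splitting the stops between the two vehicles (each non-empty) and, for each split, find the best tour for each vehicle:
  {stop 1} + {stop 2, stop 3, stop 4, stop 5}: 18 + 33 = 51
  {stop 2} + {stop 1, stop 3, stop 4, stop 5}: 22 + 25 = 47
  {stop 1, stop 2} + {stop 3, stop 4, stop 5}: 34 + 23 = 57
  {stop 3} + {stop 1, stop 2, stop 4, stop 5}: 10 + 35 = 45
  {stop 1, stop 3} + {stop 2, stop 4, stop 5}: 24 + 33 = 57
  {stop 2, stop 3} + {stop 1, stop 4, stop 5}: 22 + 19 = 41
  … (15 splits in total)
  {stop 1, stop 2, stop 3, stop 4} + {stop 5}: 34 + 6 = 40  ← best
Best: vehicle 1 Depot → stop 1 → stop 4 → stop 2 → stop 3 → Depot = 34; vehicle 2 Depot → stop 5 → Depot = 6; combined 40.

40 — the smallest possible combined total.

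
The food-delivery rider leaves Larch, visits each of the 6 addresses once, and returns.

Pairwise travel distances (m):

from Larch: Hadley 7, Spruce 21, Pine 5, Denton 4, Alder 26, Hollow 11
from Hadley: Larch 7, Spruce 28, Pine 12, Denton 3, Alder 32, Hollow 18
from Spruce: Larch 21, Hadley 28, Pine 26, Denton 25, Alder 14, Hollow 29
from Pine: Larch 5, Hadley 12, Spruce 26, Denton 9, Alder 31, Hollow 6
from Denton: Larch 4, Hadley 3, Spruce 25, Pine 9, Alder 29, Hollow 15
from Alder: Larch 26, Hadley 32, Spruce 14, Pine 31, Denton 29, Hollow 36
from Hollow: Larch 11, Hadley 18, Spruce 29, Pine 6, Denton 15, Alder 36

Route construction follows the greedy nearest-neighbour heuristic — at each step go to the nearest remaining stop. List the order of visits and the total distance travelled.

Larch → [Denton:4 / Pine:5 / Hadley:7 / Hollow:11 / Spruce:21 / Alder:26] → Denton (4)
Denton → [Hadley:3 / Pine:9 / Hollow:15 / Spruce:25 / Alder:29] → Hadley (3)
Hadley → [Pine:12 / Hollow:18 / Spruce:28 / Alder:32] → Pine (12)
Pine → [Hollow:6 / Spruce:26 / Alder:31] → Hollow (6)
Hollow → [Spruce:29 / Alder:36] → Spruce (29)
Spruce → [Alder:14] → Alder (14)
Return Alder→Larch: 26.
Total = 4 + 3 + 12 + 6 + 29 + 14 + 26 = 94.

94 m along Larch → Denton → Hadley → Pine → Hollow → Spruce → Alder → Larch.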